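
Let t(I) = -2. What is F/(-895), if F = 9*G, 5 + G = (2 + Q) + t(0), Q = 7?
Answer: -18/895 ≈ -0.020112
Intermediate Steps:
G = 2 (G = -5 + ((2 + 7) - 2) = -5 + (9 - 2) = -5 + 7 = 2)
F = 18 (F = 9*2 = 18)
F/(-895) = 18/(-895) = 18*(-1/895) = -18/895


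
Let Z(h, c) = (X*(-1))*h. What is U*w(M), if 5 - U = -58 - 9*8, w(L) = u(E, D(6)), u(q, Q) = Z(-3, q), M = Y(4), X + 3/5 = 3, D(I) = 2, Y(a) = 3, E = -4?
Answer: 972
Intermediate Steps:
X = 12/5 (X = -⅗ + 3 = 12/5 ≈ 2.4000)
M = 3
Z(h, c) = -12*h/5 (Z(h, c) = ((12/5)*(-1))*h = -12*h/5)
u(q, Q) = 36/5 (u(q, Q) = -12/5*(-3) = 36/5)
w(L) = 36/5
U = 135 (U = 5 - (-58 - 9*8) = 5 - (-58 - 72) = 5 - 1*(-130) = 5 + 130 = 135)
U*w(M) = 135*(36/5) = 972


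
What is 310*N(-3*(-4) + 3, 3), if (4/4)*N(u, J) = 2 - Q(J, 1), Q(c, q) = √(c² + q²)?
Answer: 620 - 310*√10 ≈ -360.31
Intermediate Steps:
N(u, J) = 2 - √(1 + J²) (N(u, J) = 2 - √(J² + 1²) = 2 - √(J² + 1) = 2 - √(1 + J²))
310*N(-3*(-4) + 3, 3) = 310*(2 - √(1 + 3²)) = 310*(2 - √(1 + 9)) = 310*(2 - √10) = 620 - 310*√10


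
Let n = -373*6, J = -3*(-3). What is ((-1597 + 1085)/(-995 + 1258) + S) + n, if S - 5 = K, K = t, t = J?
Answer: -585424/263 ≈ -2225.9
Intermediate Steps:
J = 9
t = 9
n = -2238
K = 9
S = 14 (S = 5 + 9 = 14)
((-1597 + 1085)/(-995 + 1258) + S) + n = ((-1597 + 1085)/(-995 + 1258) + 14) - 2238 = (-512/263 + 14) - 2238 = 3170/263 - 2238 = -585424/263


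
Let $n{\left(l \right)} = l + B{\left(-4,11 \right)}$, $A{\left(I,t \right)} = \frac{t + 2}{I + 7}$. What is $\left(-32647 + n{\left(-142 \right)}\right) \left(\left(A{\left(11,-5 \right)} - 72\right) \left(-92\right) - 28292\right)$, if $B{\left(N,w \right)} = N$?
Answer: $710055898$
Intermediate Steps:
$A{\left(I,t \right)} = \frac{2 + t}{7 + I}$
$n{\left(l \right)} = -4 + l$ ($n{\left(l \right)} = l - 4 = -4 + l$)
$\left(-32647 + n{\left(-142 \right)}\right) \left(\left(A{\left(11,-5 \right)} - 72\right) \left(-92\right) - 28292\right) = \left(-32647 - 146\right) \left(\left(\frac{2 - 5}{7 + 11} - 72\right) \left(-92\right) - 28292\right) = \left(-32647 - 146\right) \left(\left(\frac{1}{18} \left(-3\right) - 72\right) \left(-92\right) - 28292\right) = - 32793 \left(\left(\frac{1}{18} \left(-3\right) - 72\right) \left(-92\right) - 28292\right) = - 32793 \left(\left(- \frac{1}{6} - 72\right) \left(-92\right) - 28292\right) = - 32793 \left(\left(- \frac{433}{6}\right) \left(-92\right) - 28292\right) = - 32793 \left(\frac{19918}{3} - 28292\right) = \left(-32793\right) \left(- \frac{64958}{3}\right) = 710055898$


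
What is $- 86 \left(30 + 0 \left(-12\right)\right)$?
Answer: $-2580$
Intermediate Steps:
$- 86 \left(30 + 0 \left(-12\right)\right) = - 86 \left(30 + 0\right) = \left(-86\right) 30 = -2580$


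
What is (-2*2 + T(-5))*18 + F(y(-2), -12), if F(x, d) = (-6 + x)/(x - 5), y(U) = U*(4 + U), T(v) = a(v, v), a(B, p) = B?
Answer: -1448/9 ≈ -160.89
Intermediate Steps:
T(v) = v
F(x, d) = (-6 + x)/(-5 + x)
(-2*2 + T(-5))*18 + F(y(-2), -12) = (-2*2 - 5)*18 + (-6 - 2*(4 - 2))/(-5 - 2*(4 - 2)) = (-4 - 5)*18 + (-6 - 2*2)/(-5 - 2*2) = -9*18 + (-6 - 4)/(-5 - 4) = -162 - 10/(-9) = -162 - 1/9*(-10) = -162 + 10/9 = -1448/9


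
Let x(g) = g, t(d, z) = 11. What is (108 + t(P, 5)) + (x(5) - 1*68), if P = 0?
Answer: 56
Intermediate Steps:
(108 + t(P, 5)) + (x(5) - 1*68) = (108 + 11) + (5 - 1*68) = 119 + (5 - 68) = 119 - 63 = 56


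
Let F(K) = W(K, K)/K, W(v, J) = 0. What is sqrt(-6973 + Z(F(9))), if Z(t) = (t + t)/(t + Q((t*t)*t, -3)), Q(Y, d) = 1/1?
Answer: I*sqrt(6973) ≈ 83.505*I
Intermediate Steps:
F(K) = 0 (F(K) = 0/K = 0)
Q(Y, d) = 1
Z(t) = 2*t/(1 + t) (Z(t) = (t + t)/(t + 1) = (2*t)/(1 + t) = 2*t/(1 + t))
sqrt(-6973 + Z(F(9))) = sqrt(-6973 + 2*0/(1 + 0)) = sqrt(-6973 + 2*0/1) = sqrt(-6973 + 2*0*1) = sqrt(-6973 + 0) = sqrt(-6973) = I*sqrt(6973)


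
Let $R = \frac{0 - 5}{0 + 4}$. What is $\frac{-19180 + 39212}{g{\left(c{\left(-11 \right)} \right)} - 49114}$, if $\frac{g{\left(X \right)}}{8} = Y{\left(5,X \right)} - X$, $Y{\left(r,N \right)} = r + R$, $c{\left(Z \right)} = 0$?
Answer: $- \frac{5008}{12271} \approx -0.40812$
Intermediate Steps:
$R = - \frac{5}{4} \approx -1.25$
$Y{\left(r,N \right)} = - \frac{5}{4} + r$ ($Y{\left(r,N \right)} = r - \frac{5}{4} = - \frac{5}{4} + r$)
$g{\left(X \right)} = 30 - 8 X$ ($g{\left(X \right)} = 8 \left(\left(- \frac{5}{4} + 5\right) - X\right) = 8 \left(\frac{15}{4} - X\right) = 30 - 8 X$)
$\frac{-19180 + 39212}{g{\left(c{\left(-11 \right)} \right)} - 49114} = \frac{-19180 + 39212}{\left(30 - 0\right) - 49114} = \frac{20032}{\left(30 + 0\right) - 49114} = \frac{20032}{30 - 49114} = \frac{20032}{-49084} = 20032 \left(- \frac{1}{49084}\right) = - \frac{5008}{12271}$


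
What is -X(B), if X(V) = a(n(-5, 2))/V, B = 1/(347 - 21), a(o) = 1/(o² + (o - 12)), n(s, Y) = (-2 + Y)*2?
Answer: 163/6 ≈ 27.167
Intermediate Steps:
n(s, Y) = -4 + 2*Y
a(o) = 1/(-12 + o + o²) (a(o) = 1/(o² + (-12 + o)) = 1/(-12 + o + o²))
B = 1/326 ≈ 0.0030675
X(V) = -1/(12*V) (X(V) = 1/((-12 + (-4 + 2*2) + (-4 + 2*2)²)*V) = 1/((-12 + (-4 + 4) + (-4 + 4)²)*V) = 1/((-12 + 0 + 0²)*V) = 1/((-12 + 0 + 0)*V) = 1/((-12)*V) = -1/(12*V))
-X(B) = -(-1)/(12*1/326) = -(-1)*326/12 = -1*(-163/6) = 163/6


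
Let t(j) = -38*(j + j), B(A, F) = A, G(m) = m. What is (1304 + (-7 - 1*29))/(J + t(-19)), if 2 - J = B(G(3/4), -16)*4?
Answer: 1268/1443 ≈ 0.87873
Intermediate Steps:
t(j) = -76*j
J = -1 (J = 2 - 3/4*4 = 2 - 3*(¼)*4 = 2 - 3*4/4 = 2 - 1*3 = 2 - 3 = -1)
(1304 + (-7 - 1*29))/(J + t(-19)) = (1304 + (-7 - 1*29))/(-1 - 76*(-19)) = (1304 + (-7 - 29))/(-1 + 1444) = (1304 - 36)/1443 = 1268*(1/1443) = 1268/1443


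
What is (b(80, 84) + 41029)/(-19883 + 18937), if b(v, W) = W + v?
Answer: -41193/946 ≈ -43.544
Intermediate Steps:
(b(80, 84) + 41029)/(-19883 + 18937) = ((84 + 80) + 41029)/(-19883 + 18937) = (164 + 41029)/(-946) = 41193*(-1/946) = -41193/946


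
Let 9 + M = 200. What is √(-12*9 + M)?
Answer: √83 ≈ 9.1104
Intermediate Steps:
M = 191 (M = -9 + 200 = 191)
√(-12*9 + M) = √(-12*9 + 191) = √(-108 + 191) = √83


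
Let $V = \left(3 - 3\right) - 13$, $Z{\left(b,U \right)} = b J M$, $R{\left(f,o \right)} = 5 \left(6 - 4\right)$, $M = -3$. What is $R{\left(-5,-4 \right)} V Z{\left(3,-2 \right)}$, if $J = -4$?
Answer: $-4680$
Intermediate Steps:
$R{\left(f,o \right)} = 10$ ($R{\left(f,o \right)} = 5 \cdot 2 = 10$)
$Z{\left(b,U \right)} = 12 b$ ($Z{\left(b,U \right)} = b \left(-4\right) \left(-3\right) = - 4 b \left(-3\right) = 12 b$)
$V = -13$ ($V = 0 - 13 = -13$)
$R{\left(-5,-4 \right)} V Z{\left(3,-2 \right)} = 10 \left(-13\right) 12 \cdot 3 = \left(-130\right) 36 = -4680$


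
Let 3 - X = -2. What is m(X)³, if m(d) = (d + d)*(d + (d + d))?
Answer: 3375000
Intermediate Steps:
X = 5 (X = 3 - 1*(-2) = 3 + 2 = 5)
m(d) = 6*d² (m(d) = (2*d)*(d + 2*d) = (2*d)*(3*d) = 6*d²)
m(X)³ = (6*5²)³ = (6*25)³ = 150³ = 3375000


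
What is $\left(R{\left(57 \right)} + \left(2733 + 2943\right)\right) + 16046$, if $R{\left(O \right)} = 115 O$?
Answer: $28277$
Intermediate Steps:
$\left(R{\left(57 \right)} + \left(2733 + 2943\right)\right) + 16046 = \left(115 \cdot 57 + \left(2733 + 2943\right)\right) + 16046 = \left(6555 + 5676\right) + 16046 = 12231 + 16046 = 28277$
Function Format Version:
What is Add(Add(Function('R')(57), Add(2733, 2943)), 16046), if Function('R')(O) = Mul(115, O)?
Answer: 28277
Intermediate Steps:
Add(Add(Function('R')(57), Add(2733, 2943)), 16046) = Add(Add(Mul(115, 57), Add(2733, 2943)), 16046) = Add(Add(6555, 5676), 16046) = Add(12231, 16046) = 28277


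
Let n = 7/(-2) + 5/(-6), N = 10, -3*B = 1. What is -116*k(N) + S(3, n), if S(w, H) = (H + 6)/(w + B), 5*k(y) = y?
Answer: -1851/8 ≈ -231.38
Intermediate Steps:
B = -1/3 (B = -1/3*1 = -1/3 ≈ -0.33333)
k(y) = y/5
n = -13/3 (n = 7*(-1/2) + 5*(-1/6) = -7/2 - 5/6 = -13/3 ≈ -4.3333)
S(w, H) = (6 + H)/(-1/3 + w) (S(w, H) = (H + 6)/(w - 1/3) = (6 + H)/(-1/3 + w))
-116*k(N) + S(3, n) = -116*10/5 + 3*(6 - 13/3)/(-1 + 3*3) = -116*2 + 3*(5/3)/(-1 + 9) = -232 + 3*(5/3)/8 = -232 + 3*(1/8)*(5/3) = -232 + 5/8 = -1851/8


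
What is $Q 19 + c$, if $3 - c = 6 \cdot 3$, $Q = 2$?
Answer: $23$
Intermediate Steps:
$c = -15$ ($c = 3 - 6 \cdot 3 = 3 - 18 = -15$)
$Q 19 + c = 2 \cdot 19 - 15 = 38 - 15 = 23$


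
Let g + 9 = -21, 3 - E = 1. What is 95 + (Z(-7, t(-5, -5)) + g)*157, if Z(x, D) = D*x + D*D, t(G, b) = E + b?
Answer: 95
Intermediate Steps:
E = 2 (E = 3 - 1*1 = 3 - 1 = 2)
g = -30 (g = -9 - 21 = -30)
t(G, b) = 2 + b
Z(x, D) = D² + D*x (Z(x, D) = D*x + D² = D² + D*x)
95 + (Z(-7, t(-5, -5)) + g)*157 = 95 + ((2 - 5)*((2 - 5) - 7) - 30)*157 = 95 + (-3*(-3 - 7) - 30)*157 = 95 + (-3*(-10) - 30)*157 = 95 + (30 - 30)*157 = 95 + 0*157 = 95 + 0 = 95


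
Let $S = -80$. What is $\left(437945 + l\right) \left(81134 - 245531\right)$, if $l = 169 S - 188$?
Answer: $-69743290089$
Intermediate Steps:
$l = -13708$ ($l = 169 \left(-80\right) - 188 = -13520 - 188 = -13708$)
$\left(437945 + l\right) \left(81134 - 245531\right) = \left(437945 - 13708\right) \left(81134 - 245531\right) = 424237 \left(-164397\right) = -69743290089$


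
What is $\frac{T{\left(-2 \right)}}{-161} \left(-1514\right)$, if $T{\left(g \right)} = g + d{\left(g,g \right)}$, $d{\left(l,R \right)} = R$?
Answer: $- \frac{6056}{161} \approx -37.615$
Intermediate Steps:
$T{\left(g \right)} = 2 g$ ($T{\left(g \right)} = g + g = 2 g$)
$\frac{T{\left(-2 \right)}}{-161} \left(-1514\right) = \frac{2 \left(-2\right)}{-161} \left(-1514\right) = \left(-4\right) \left(- \frac{1}{161}\right) \left(-1514\right) = \frac{4}{161} \left(-1514\right) = - \frac{6056}{161}$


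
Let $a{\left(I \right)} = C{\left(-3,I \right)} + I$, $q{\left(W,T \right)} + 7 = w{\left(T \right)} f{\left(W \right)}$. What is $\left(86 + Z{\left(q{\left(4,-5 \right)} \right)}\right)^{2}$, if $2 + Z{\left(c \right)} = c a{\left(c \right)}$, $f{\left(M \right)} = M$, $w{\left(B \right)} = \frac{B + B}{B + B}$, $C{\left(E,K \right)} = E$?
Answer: $10404$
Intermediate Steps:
$w{\left(B \right)} = 1$ ($w{\left(B \right)} = \frac{2 B}{2 B} = 2 B \frac{1}{2 B} = 1$)
$q{\left(W,T \right)} = -7 + W$ ($q{\left(W,T \right)} = -7 + 1 W = -7 + W$)
$a{\left(I \right)} = -3 + I$
$Z{\left(c \right)} = -2 + c \left(-3 + c\right)$
$\left(86 + Z{\left(q{\left(4,-5 \right)} \right)}\right)^{2} = \left(86 - \left(2 - \left(-7 + 4\right) \left(-3 + \left(-7 + 4\right)\right)\right)\right)^{2} = \left(86 - \left(2 + 3 \left(-3 - 3\right)\right)\right)^{2} = \left(86 - -16\right)^{2} = \left(86 + \left(-2 + 18\right)\right)^{2} = \left(86 + 16\right)^{2} = 102^{2} = 10404$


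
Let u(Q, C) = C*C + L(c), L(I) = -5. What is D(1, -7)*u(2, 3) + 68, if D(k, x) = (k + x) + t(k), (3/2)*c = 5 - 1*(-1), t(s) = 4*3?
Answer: 92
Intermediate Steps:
t(s) = 12
c = 4 (c = 2*(5 - 1*(-1))/3 = 2*(5 + 1)/3 = (⅔)*6 = 4)
D(k, x) = 12 + k + x (D(k, x) = (k + x) + 12 = 12 + k + x)
u(Q, C) = -5 + C² (u(Q, C) = C*C - 5 = C² - 5 = -5 + C²)
D(1, -7)*u(2, 3) + 68 = (12 + 1 - 7)*(-5 + 3²) + 68 = 6*(-5 + 9) + 68 = 6*4 + 68 = 24 + 68 = 92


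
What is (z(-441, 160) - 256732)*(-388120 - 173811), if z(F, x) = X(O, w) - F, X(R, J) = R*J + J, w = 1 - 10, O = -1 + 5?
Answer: 144043144816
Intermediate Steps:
O = 4
w = -9
X(R, J) = J + J*R (X(R, J) = J*R + J = J + J*R)
z(F, x) = -45 - F (z(F, x) = -9*(1 + 4) - F = -9*5 - F = -45 - F)
(z(-441, 160) - 256732)*(-388120 - 173811) = ((-45 - 1*(-441)) - 256732)*(-388120 - 173811) = ((-45 + 441) - 256732)*(-561931) = (396 - 256732)*(-561931) = -256336*(-561931) = 144043144816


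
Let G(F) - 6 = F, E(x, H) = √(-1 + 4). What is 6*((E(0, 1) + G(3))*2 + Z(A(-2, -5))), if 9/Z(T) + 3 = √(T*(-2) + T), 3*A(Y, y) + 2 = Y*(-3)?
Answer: 18*(4 + 45*I + 6*√3*(2 + I))/(2*√3 + 9*I) ≈ 113.11 - 6.0342*I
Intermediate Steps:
E(x, H) = √3
G(F) = 6 + F
A(Y, y) = -⅔ - Y (A(Y, y) = -⅔ + (Y*(-3))/3 = -⅔ + (-3*Y)/3 = -⅔ - Y)
Z(T) = 9/(-3 + √(-T)) (Z(T) = 9/(-3 + √(T*(-2) + T)) = 9/(-3 + √(-2*T + T)) = 9/(-3 + √(-T)))
6*((E(0, 1) + G(3))*2 + Z(A(-2, -5))) = 6*((√3 + (6 + 3))*2 + 9/(-3 + √(-(-⅔ - 1*(-2))))) = 6*((√3 + 9)*2 + 9/(-3 + √(-(-⅔ + 2)))) = 6*((9 + √3)*2 + 9/(-3 + √(-1*4/3))) = 6*((18 + 2*√3) + 9/(-3 + √(-4/3))) = 6*((18 + 2*√3) + 9/(-3 + 2*I*√3/3)) = 6*(18 + 2*√3 + 9/(-3 + 2*I*√3/3)) = 108 + 12*√3 + 54/(-3 + 2*I*√3/3)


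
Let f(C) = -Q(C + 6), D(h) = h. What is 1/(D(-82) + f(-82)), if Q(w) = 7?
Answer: -1/89 ≈ -0.011236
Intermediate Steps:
f(C) = -7 (f(C) = -1*7 = -7)
1/(D(-82) + f(-82)) = 1/(-82 - 7) = 1/(-89) = -1/89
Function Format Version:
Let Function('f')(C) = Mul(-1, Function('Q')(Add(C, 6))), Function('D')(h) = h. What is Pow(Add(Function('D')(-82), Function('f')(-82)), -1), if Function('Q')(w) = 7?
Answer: Rational(-1, 89) ≈ -0.011236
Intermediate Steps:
Function('f')(C) = -7 (Function('f')(C) = Mul(-1, 7) = -7)
Pow(Add(Function('D')(-82), Function('f')(-82)), -1) = Pow(Add(-82, -7), -1) = Pow(-89, -1) = Rational(-1, 89)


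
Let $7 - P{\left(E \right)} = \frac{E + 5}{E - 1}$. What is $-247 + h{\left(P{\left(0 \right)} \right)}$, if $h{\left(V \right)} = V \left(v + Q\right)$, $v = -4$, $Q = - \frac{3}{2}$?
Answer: $-313$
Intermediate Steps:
$Q = - \frac{3}{2}$ ($Q = \left(-3\right) \frac{1}{2} = - \frac{3}{2} \approx -1.5$)
$P{\left(E \right)} = 7 - \frac{5 + E}{-1 + E}$ ($P{\left(E \right)} = 7 - \frac{E + 5}{E - 1} = 7 - \frac{5 + E}{-1 + E}$)
$h{\left(V \right)} = - \frac{11 V}{2}$ ($h{\left(V \right)} = V \left(-4 - \frac{3}{2}\right) = V \left(- \frac{11}{2}\right) = - \frac{11 V}{2}$)
$-247 + h{\left(P{\left(0 \right)} \right)} = -247 - \frac{11 \frac{6 \left(-2 + 0\right)}{-1 + 0}}{2} = -247 - \frac{11 \cdot 6 \frac{1}{-1} \left(-2\right)}{2} = -247 - \frac{11 \cdot 6 \left(-1\right) \left(-2\right)}{2} = -247 - 66 = -313$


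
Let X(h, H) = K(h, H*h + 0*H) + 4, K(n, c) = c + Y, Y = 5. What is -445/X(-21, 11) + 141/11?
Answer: 36197/2442 ≈ 14.823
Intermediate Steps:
K(n, c) = 5 + c (K(n, c) = c + 5 = 5 + c)
X(h, H) = 9 + H*h (X(h, H) = (5 + (H*h + 0*H)) + 4 = (5 + (H*h + 0)) + 4 = (5 + H*h) + 4 = 9 + H*h)
-445/X(-21, 11) + 141/11 = -445/(9 + 11*(-21)) + 141/11 = -445/(9 - 231) + 141*(1/11) = -445/(-222) + 141/11 = -445*(-1/222) + 141/11 = 445/222 + 141/11 = 36197/2442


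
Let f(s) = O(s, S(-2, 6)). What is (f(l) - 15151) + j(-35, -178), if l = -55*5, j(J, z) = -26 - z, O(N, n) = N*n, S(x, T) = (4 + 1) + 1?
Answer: -16649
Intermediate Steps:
S(x, T) = 6 (S(x, T) = 5 + 1 = 6)
l = -275
f(s) = 6*s (f(s) = s*6 = 6*s)
(f(l) - 15151) + j(-35, -178) = (6*(-275) - 15151) + (-26 - 1*(-178)) = (-1650 - 15151) + (-26 + 178) = -16801 + 152 = -16649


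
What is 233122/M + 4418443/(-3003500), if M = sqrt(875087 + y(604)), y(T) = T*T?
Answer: -4418443/3003500 + 233122*sqrt(137767)/413301 ≈ 207.89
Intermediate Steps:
y(T) = T**2
M = 3*sqrt(137767) (M = sqrt(875087 + 604**2) = sqrt(875087 + 364816) = sqrt(1239903) = 3*sqrt(137767) ≈ 1113.5)
233122/M + 4418443/(-3003500) = 233122/((3*sqrt(137767))) + 4418443/(-3003500) = 233122*(sqrt(137767)/413301) + 4418443*(-1/3003500) = 233122*sqrt(137767)/413301 - 4418443/3003500 = -4418443/3003500 + 233122*sqrt(137767)/413301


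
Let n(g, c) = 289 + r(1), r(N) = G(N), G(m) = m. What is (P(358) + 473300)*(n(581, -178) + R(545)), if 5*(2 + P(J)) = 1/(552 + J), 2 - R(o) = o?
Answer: -544836992953/4550 ≈ -1.1974e+8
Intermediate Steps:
R(o) = 2 - o
r(N) = N
P(J) = -2 + 1/(5*(552 + J))
n(g, c) = 290 (n(g, c) = 289 + 1 = 290)
(P(358) + 473300)*(n(581, -178) + R(545)) = ((-5519 - 10*358)/(5*(552 + 358)) + 473300)*(290 + (2 - 1*545)) = ((⅕)*(-5519 - 3580)/910 + 473300)*(290 + (2 - 545)) = ((⅕)*(1/910)*(-9099) + 473300)*(290 - 543) = (-9099/4550 + 473300)*(-253) = (2153505901/4550)*(-253) = -544836992953/4550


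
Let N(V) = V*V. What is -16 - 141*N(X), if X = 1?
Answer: -157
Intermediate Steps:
N(V) = V²
-16 - 141*N(X) = -16 - 141*1² = -16 - 141*1 = -16 - 141 = -157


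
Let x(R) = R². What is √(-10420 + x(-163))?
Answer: √16149 ≈ 127.08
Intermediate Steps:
√(-10420 + x(-163)) = √(-10420 + (-163)²) = √(-10420 + 26569) = √16149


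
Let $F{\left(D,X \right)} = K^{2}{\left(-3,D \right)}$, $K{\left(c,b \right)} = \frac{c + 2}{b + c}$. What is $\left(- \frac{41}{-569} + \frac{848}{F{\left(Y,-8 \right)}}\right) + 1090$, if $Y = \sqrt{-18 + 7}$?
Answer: $- \frac{344773}{569} - 5088 i \sqrt{11} \approx -605.93 - 16875.0 i$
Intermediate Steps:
$K{\left(c,b \right)} = \frac{2 + c}{b + c}$
$Y = i \sqrt{11}$ ($Y = \sqrt{-11} = i \sqrt{11} \approx 3.3166 i$)
$F{\left(D,X \right)} = \frac{1}{\left(-3 + D\right)^{2}}$ ($F{\left(D,X \right)} = \left(\frac{2 - 3}{D - 3}\right)^{2} = \left(\frac{1}{-3 + D} \left(-1\right)\right)^{2} = \left(- \frac{1}{-3 + D}\right)^{2} = \frac{1}{\left(-3 + D\right)^{2}}$)
$\left(- \frac{41}{-569} + \frac{848}{F{\left(Y,-8 \right)}}\right) + 1090 = \left(- \frac{41}{-569} + \frac{848}{\frac{1}{\left(-3 + i \sqrt{11}\right)^{2}}}\right) + 1090 = \left(\left(-41\right) \left(- \frac{1}{569}\right) + 848 \left(-3 + i \sqrt{11}\right)^{2}\right) + 1090 = \left(\frac{41}{569} + 848 \left(-3 + i \sqrt{11}\right)^{2}\right) + 1090 = \frac{620251}{569} + 848 \left(-3 + i \sqrt{11}\right)^{2}$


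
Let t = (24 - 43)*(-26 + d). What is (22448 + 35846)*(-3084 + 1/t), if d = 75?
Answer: -167374024270/931 ≈ -1.7978e+8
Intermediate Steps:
t = -931 (t = (24 - 43)*(-26 + 75) = -19*49 = -931)
(22448 + 35846)*(-3084 + 1/t) = (22448 + 35846)*(-3084 + 1/(-931)) = 58294*(-3084 - 1/931) = 58294*(-2871205/931) = -167374024270/931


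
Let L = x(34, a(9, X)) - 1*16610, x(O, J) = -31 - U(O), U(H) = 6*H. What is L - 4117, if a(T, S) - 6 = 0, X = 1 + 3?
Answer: -20962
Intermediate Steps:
X = 4
a(T, S) = 6 (a(T, S) = 6 + 0 = 6)
x(O, J) = -31 - 6*O
L = -16845 (L = (-31 - 6*34) - 1*16610 = (-31 - 204) - 16610 = -235 - 16610 = -16845)
L - 4117 = -16845 - 4117 = -20962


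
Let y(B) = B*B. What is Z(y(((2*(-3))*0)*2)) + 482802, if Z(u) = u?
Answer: 482802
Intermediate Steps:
y(B) = B**2
Z(y(((2*(-3))*0)*2)) + 482802 = (((2*(-3))*0)*2)**2 + 482802 = (-6*0*2)**2 + 482802 = (0*2)**2 + 482802 = 0**2 + 482802 = 0 + 482802 = 482802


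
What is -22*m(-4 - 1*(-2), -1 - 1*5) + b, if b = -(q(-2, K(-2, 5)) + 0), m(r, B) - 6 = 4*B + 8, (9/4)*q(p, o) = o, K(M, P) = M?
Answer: 1988/9 ≈ 220.89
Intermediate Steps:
q(p, o) = 4*o/9
m(r, B) = 14 + 4*B (m(r, B) = 6 + (4*B + 8) = 6 + (8 + 4*B) = 14 + 4*B)
b = 8/9 (b = -((4/9)*(-2) + 0) = -(-8/9 + 0) = -1*(-8/9) = 8/9 ≈ 0.88889)
-22*m(-4 - 1*(-2), -1 - 1*5) + b = -22*(14 + 4*(-1 - 1*5)) + 8/9 = -22*(14 + 4*(-1 - 5)) + 8/9 = -22*(14 + 4*(-6)) + 8/9 = -22*(14 - 24) + 8/9 = -22*(-10) + 8/9 = 220 + 8/9 = 1988/9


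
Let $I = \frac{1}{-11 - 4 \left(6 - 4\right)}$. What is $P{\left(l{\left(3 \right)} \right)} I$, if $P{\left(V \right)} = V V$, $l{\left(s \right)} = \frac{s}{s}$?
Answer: $- \frac{1}{19} \approx -0.052632$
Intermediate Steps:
$l{\left(s \right)} = 1$
$P{\left(V \right)} = V^{2}$
$I = - \frac{1}{19}$ ($I = \frac{1}{-11 - 8} = \frac{1}{-19} = - \frac{1}{19} \approx -0.052632$)
$P{\left(l{\left(3 \right)} \right)} I = 1^{2} \left(- \frac{1}{19}\right) = 1 \left(- \frac{1}{19}\right) = - \frac{1}{19}$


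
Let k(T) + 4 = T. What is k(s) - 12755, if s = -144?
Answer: -12903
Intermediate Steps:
k(T) = -4 + T
k(s) - 12755 = (-4 - 144) - 12755 = -148 - 12755 = -12903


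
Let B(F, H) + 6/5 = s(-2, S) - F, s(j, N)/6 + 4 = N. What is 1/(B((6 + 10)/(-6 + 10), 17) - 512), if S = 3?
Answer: -5/2616 ≈ -0.0019113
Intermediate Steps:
s(j, N) = -24 + 6*N
B(F, H) = -36/5 - F (B(F, H) = -6/5 + ((-24 + 6*3) - F) = -6/5 + ((-24 + 18) - F) = -6/5 + (-6 - F) = -36/5 - F)
1/(B((6 + 10)/(-6 + 10), 17) - 512) = 1/((-36/5 - (6 + 10)/(-6 + 10)) - 512) = 1/((-36/5 - 16/4) - 512) = 1/((-36/5 - 1*4) - 512) = 1/((-36/5 - 4) - 512) = 1/(-56/5 - 512) = 1/(-2616/5) = -5/2616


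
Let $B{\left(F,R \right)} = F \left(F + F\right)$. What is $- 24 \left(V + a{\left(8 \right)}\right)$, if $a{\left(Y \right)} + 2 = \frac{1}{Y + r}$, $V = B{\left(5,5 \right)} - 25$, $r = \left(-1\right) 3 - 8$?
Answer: $-544$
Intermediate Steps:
$B{\left(F,R \right)} = 2 F^{2}$ ($B{\left(F,R \right)} = F 2 F = 2 F^{2}$)
$r = -11$ ($r = -3 - 8 = -11$)
$V = 25$ ($V = 2 \cdot 5^{2} - 25 = 2 \cdot 25 - 25 = 50 - 25 = 25$)
$a{\left(Y \right)} = -2 + \frac{1}{-11 + Y}$ ($a{\left(Y \right)} = -2 + \frac{1}{Y - 11} = -2 + \frac{1}{-11 + Y}$)
$- 24 \left(V + a{\left(8 \right)}\right) = - 24 \left(25 + \frac{23 - 16}{-11 + 8}\right) = - 24 \left(25 + \frac{23 - 16}{-3}\right) = - 24 \left(25 - \frac{7}{3}\right) = \left(-24\right) \frac{68}{3} = -544$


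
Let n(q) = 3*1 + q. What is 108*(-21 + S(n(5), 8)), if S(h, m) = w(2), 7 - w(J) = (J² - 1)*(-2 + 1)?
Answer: -1188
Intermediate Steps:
w(J) = 6 + J² (w(J) = 7 - (J² - 1)*(-2 + 1) = 7 - (-1 + J²)*(-1) = 7 - (1 - J²) = 7 + (-1 + J²) = 6 + J²)
n(q) = 3 + q
S(h, m) = 10 (S(h, m) = 6 + 2² = 6 + 4 = 10)
108*(-21 + S(n(5), 8)) = 108*(-21 + 10) = 108*(-11) = -1188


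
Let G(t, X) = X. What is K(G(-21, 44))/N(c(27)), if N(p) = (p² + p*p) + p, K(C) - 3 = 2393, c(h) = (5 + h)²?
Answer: 599/524544 ≈ 0.0011419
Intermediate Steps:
K(C) = 2396 (K(C) = 3 + 2393 = 2396)
N(p) = p + 2*p² (N(p) = (p² + p²) + p = 2*p² + p = p + 2*p²)
K(G(-21, 44))/N(c(27)) = 2396/(((5 + 27)²*(1 + 2*(5 + 27)²))) = 2396/((32²*(1 + 2*32²))) = 2396/((1024*(1 + 2*1024))) = 2396/((1024*(1 + 2048))) = 2396/((1024*2049)) = 2396/2098176 = 2396*(1/2098176) = 599/524544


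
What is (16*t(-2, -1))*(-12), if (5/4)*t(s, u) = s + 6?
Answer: -3072/5 ≈ -614.40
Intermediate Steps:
t(s, u) = 24/5 + 4*s/5 (t(s, u) = 4*(s + 6)/5 = 4*(6 + s)/5 = 24/5 + 4*s/5)
(16*t(-2, -1))*(-12) = (16*(24/5 + (4/5)*(-2)))*(-12) = (16*(24/5 - 8/5))*(-12) = (16*(16/5))*(-12) = (256/5)*(-12) = -3072/5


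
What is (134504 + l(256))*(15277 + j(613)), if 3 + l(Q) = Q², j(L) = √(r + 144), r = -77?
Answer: 3055965249 + 200037*√67 ≈ 3.0576e+9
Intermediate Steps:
j(L) = √67 (j(L) = √(-77 + 144) = √67)
l(Q) = -3 + Q²
(134504 + l(256))*(15277 + j(613)) = (134504 + (-3 + 256²))*(15277 + √67) = (134504 + (-3 + 65536))*(15277 + √67) = (134504 + 65533)*(15277 + √67) = 200037*(15277 + √67) = 3055965249 + 200037*√67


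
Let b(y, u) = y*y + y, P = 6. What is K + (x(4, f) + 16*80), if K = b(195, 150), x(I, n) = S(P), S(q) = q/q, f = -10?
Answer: 39501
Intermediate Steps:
S(q) = 1
b(y, u) = y + y**2 (b(y, u) = y**2 + y = y + y**2)
x(I, n) = 1
K = 38220 (K = 195*(1 + 195) = 195*196 = 38220)
K + (x(4, f) + 16*80) = 38220 + (1 + 16*80) = 38220 + (1 + 1280) = 38220 + 1281 = 39501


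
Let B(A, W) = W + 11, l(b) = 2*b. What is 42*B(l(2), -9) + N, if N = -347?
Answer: -263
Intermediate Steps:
B(A, W) = 11 + W
42*B(l(2), -9) + N = 42*(11 - 9) - 347 = 42*2 - 347 = 84 - 347 = -263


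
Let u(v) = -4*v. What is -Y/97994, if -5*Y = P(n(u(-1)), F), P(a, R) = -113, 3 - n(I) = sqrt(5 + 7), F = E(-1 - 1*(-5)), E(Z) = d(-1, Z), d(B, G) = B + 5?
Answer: -113/489970 ≈ -0.00023063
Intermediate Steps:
d(B, G) = 5 + B
E(Z) = 4 (E(Z) = 5 - 1 = 4)
F = 4
n(I) = 3 - 2*sqrt(3) (n(I) = 3 - sqrt(5 + 7) = 3 - sqrt(12) = 3 - 2*sqrt(3))
Y = 113/5 (Y = -1/5*(-113) = 113/5 ≈ 22.600)
-Y/97994 = -113/(5*97994) = -1*113/489970 = -113/489970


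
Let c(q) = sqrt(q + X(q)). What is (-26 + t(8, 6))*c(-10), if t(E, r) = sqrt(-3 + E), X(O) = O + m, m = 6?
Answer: I*sqrt(14)*(-26 + sqrt(5)) ≈ -88.917*I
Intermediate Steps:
X(O) = 6 + O (X(O) = O + 6 = 6 + O)
c(q) = sqrt(6 + 2*q) (c(q) = sqrt(q + (6 + q)) = sqrt(6 + 2*q))
(-26 + t(8, 6))*c(-10) = (-26 + sqrt(-3 + 8))*sqrt(6 + 2*(-10)) = (-26 + sqrt(5))*sqrt(6 - 20) = (-26 + sqrt(5))*sqrt(-14) = (-26 + sqrt(5))*(I*sqrt(14)) = I*sqrt(14)*(-26 + sqrt(5))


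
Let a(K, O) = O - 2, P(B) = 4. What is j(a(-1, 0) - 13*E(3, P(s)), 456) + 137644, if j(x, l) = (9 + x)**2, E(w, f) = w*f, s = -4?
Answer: 159845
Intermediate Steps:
E(w, f) = f*w
a(K, O) = -2 + O
j(a(-1, 0) - 13*E(3, P(s)), 456) + 137644 = (9 + ((-2 + 0) - 52*3))**2 + 137644 = (9 + (-2 - 13*12))**2 + 137644 = (9 + (-2 - 156))**2 + 137644 = (9 - 158)**2 + 137644 = (-149)**2 + 137644 = 22201 + 137644 = 159845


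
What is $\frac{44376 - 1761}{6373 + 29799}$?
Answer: $\frac{42615}{36172} \approx 1.1781$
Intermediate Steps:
$\frac{44376 - 1761}{6373 + 29799} = \frac{42615}{36172}$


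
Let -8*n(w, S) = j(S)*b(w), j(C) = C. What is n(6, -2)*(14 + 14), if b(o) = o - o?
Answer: 0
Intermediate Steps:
b(o) = 0
n(w, S) = 0 (n(w, S) = -S*0/8 = -1/8*0 = 0)
n(6, -2)*(14 + 14) = 0*(14 + 14) = 0*28 = 0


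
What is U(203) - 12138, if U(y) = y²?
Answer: 29071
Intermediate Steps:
U(203) - 12138 = 203² - 12138 = 41209 - 12138 = 29071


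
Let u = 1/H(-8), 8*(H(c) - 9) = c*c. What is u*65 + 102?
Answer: 1799/17 ≈ 105.82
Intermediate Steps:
H(c) = 9 + c**2/8 (H(c) = 9 + (c*c)/8 = 9 + c**2/8)
u = 1/17 (u = 1/(9 + (1/8)*(-8)**2) = 1/(9 + (1/8)*64) = 1/(9 + 8) = 1/17 ≈ 0.058824)
u*65 + 102 = (1/17)*65 + 102 = 65/17 + 102 = 1799/17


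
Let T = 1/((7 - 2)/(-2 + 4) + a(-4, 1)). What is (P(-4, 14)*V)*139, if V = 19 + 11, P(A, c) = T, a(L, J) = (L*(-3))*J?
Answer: 8340/29 ≈ 287.59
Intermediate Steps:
a(L, J) = -3*J*L (a(L, J) = (-3*L)*J = -3*J*L)
T = 2/29 (T = 1/((7 - 2)/(-2 + 4) - 3*1*(-4)) = 1/(5/2 + 12) = 1/(29/2) = 2/29 ≈ 0.068966)
P(A, c) = 2/29
V = 30
(P(-4, 14)*V)*139 = ((2/29)*30)*139 = (60/29)*139 = 8340/29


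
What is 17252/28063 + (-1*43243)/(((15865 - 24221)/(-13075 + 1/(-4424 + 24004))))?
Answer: -16351091488057749/241652678960 ≈ -67664.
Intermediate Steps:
17252/28063 + (-1*43243)/(((15865 - 24221)/(-13075 + 1/(-4424 + 24004)))) = 17252*(1/28063) - 43243/((-8356/(-13075 + 1/19580))) = 908/1477 - 43243/((-8356/(-13075 + 1/19580))) = 908/1477 - 43243/((-8356/(-256008499/19580))) = 908/1477 - 43243/((-8356*(-19580/256008499))) = 908/1477 - 43243/163610480/256008499 = 908/1477 - 43243*256008499/163610480 = 908/1477 - 11070575522257/163610480 = -16351091488057749/241652678960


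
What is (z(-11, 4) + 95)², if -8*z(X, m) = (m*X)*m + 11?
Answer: 855625/64 ≈ 13369.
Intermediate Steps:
z(X, m) = -11/8 - X*m²/8 (z(X, m) = -((m*X)*m + 11)/8 = -((X*m)*m + 11)/8 = -(X*m² + 11)/8 = -(11 + X*m²)/8 = -11/8 - X*m²/8)
(z(-11, 4) + 95)² = ((-11/8 - ⅛*(-11)*4²) + 95)² = ((-11/8 - ⅛*(-11)*16) + 95)² = ((-11/8 + 22) + 95)² = (165/8 + 95)² = (925/8)² = 855625/64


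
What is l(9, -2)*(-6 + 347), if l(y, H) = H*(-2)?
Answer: 1364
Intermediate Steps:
l(y, H) = -2*H
l(9, -2)*(-6 + 347) = (-2*(-2))*(-6 + 347) = 4*341 = 1364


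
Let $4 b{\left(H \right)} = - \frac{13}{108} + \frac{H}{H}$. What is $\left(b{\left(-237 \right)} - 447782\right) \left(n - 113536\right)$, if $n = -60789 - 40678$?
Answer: $\frac{41590552060187}{432} \approx 9.6274 \cdot 10^{10}$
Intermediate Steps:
$n = -101467$
$b{\left(H \right)} = \frac{95}{432}$ ($b{\left(H \right)} = \frac{- \frac{13}{108} + \frac{H}{H}}{4} = \frac{\left(-13\right) \frac{1}{108} + 1}{4} = \frac{- \frac{13}{108} + 1}{4} = \frac{1}{4} \cdot \frac{95}{108} = \frac{95}{432}$)
$\left(b{\left(-237 \right)} - 447782\right) \left(n - 113536\right) = \left(\frac{95}{432} - 447782\right) \left(-101467 - 113536\right) = \left(- \frac{193441729}{432}\right) \left(-215003\right) = \frac{41590552060187}{432}$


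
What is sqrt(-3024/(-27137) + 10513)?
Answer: sqrt(7742031554785)/27137 ≈ 102.53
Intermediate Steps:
sqrt(-3024/(-27137) + 10513) = sqrt(-3024*(-1/27137) + 10513) = sqrt(3024/27137 + 10513) = sqrt(285294305/27137) = sqrt(7742031554785)/27137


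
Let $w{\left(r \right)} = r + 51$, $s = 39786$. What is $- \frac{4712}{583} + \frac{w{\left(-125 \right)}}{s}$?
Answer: $- \frac{93757387}{11597619} \approx -8.0842$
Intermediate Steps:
$w{\left(r \right)} = 51 + r$
$- \frac{4712}{583} + \frac{w{\left(-125 \right)}}{s} = - \frac{4712}{583} + \frac{51 - 125}{39786} = \left(-4712\right) \frac{1}{583} - \frac{37}{19893} = - \frac{4712}{583} - \frac{37}{19893} = - \frac{93757387}{11597619}$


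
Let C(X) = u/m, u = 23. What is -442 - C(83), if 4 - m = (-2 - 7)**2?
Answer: -34011/77 ≈ -441.70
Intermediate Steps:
m = -77 (m = 4 - (-2 - 7)**2 = 4 - 1*(-9)**2 = 4 - 1*81 = 4 - 81 = -77)
C(X) = -23/77 (C(X) = 23/(-77) = 23*(-1/77) = -23/77)
-442 - C(83) = -442 - 1*(-23/77) = -442 + 23/77 = -34011/77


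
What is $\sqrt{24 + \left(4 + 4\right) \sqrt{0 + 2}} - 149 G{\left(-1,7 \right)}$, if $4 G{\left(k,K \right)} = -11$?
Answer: $\frac{1639}{4} + 2 \sqrt{6 + 2 \sqrt{2}} \approx 415.69$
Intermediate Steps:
$G{\left(k,K \right)} = - \frac{11}{4}$ ($G{\left(k,K \right)} = \frac{1}{4} \left(-11\right) = - \frac{11}{4}$)
$\sqrt{24 + \left(4 + 4\right) \sqrt{0 + 2}} - 149 G{\left(-1,7 \right)} = \sqrt{24 + \left(4 + 4\right) \sqrt{0 + 2}} - - \frac{1639}{4} = \sqrt{24 + 8 \sqrt{2}} + \frac{1639}{4} = \frac{1639}{4} + \sqrt{24 + 8 \sqrt{2}}$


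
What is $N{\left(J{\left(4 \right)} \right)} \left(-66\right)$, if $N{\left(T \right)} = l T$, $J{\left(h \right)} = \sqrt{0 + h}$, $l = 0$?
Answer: $0$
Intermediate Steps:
$J{\left(h \right)} = \sqrt{h}$
$N{\left(T \right)} = 0$ ($N{\left(T \right)} = 0 T = 0$)
$N{\left(J{\left(4 \right)} \right)} \left(-66\right) = 0 \left(-66\right) = 0$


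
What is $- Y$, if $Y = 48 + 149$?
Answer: $-197$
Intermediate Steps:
$Y = 197$
$- Y = \left(-1\right) 197 = -197$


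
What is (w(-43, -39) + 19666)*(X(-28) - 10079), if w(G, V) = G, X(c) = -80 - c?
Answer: -198800613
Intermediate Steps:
(w(-43, -39) + 19666)*(X(-28) - 10079) = (-43 + 19666)*((-80 - 1*(-28)) - 10079) = 19623*((-80 + 28) - 10079) = 19623*(-52 - 10079) = 19623*(-10131) = -198800613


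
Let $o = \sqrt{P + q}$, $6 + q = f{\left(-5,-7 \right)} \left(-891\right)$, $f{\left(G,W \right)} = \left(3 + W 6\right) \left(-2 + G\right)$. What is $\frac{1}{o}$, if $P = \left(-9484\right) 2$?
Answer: $- \frac{i \sqrt{262217}}{262217} \approx - 0.0019529 i$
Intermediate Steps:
$f{\left(G,W \right)} = \left(-2 + G\right) \left(3 + 6 W\right)$ ($f{\left(G,W \right)} = \left(3 + 6 W\right) \left(-2 + G\right) = \left(-2 + G\right) \left(3 + 6 W\right)$)
$q = -243249$ ($q = -6 + \left(-6 - -84 + 3 \left(-5\right) + 6 \left(-5\right) \left(-7\right)\right) \left(-891\right) = -6 + \left(-6 + 84 - 15 + 210\right) \left(-891\right) = -6 + 273 \left(-891\right) = -6 - 243243 = -243249$)
$P = -18968$
$o = i \sqrt{262217}$ ($o = \sqrt{-18968 - 243249} = \sqrt{-262217} = i \sqrt{262217} \approx 512.07 i$)
$\frac{1}{o} = \frac{1}{i \sqrt{262217}} = - \frac{i \sqrt{262217}}{262217}$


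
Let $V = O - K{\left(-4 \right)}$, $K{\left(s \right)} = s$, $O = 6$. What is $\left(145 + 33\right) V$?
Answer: $1780$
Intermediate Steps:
$V = 10$ ($V = 6 - -4 = 6 + 4 = 10$)
$\left(145 + 33\right) V = \left(145 + 33\right) 10 = 178 \cdot 10 = 1780$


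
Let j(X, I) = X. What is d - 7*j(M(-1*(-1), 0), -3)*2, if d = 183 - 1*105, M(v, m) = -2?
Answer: 106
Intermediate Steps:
d = 78 (d = 183 - 105 = 78)
d - 7*j(M(-1*(-1), 0), -3)*2 = 78 - 7*(-2)*2 = 78 - (-14)*2 = 78 - 1*(-28) = 78 + 28 = 106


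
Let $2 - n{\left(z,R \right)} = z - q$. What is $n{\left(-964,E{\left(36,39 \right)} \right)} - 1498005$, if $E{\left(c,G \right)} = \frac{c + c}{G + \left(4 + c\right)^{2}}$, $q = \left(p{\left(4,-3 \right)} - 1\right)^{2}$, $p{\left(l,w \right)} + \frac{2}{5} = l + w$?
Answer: $- \frac{37425971}{25} \approx -1.497 \cdot 10^{6}$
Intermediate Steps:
$p{\left(l,w \right)} = - \frac{2}{5} + l + w$ ($p{\left(l,w \right)} = - \frac{2}{5} + \left(l + w\right) = - \frac{2}{5} + l + w$)
$q = \frac{4}{25}$ ($q = \left(\left(- \frac{2}{5} + 4 - 3\right) - 1\right)^{2} = \left(\frac{3}{5} - 1\right)^{2} = \left(- \frac{2}{5}\right)^{2} = \frac{4}{25} \approx 0.16$)
$E{\left(c,G \right)} = \frac{2 c}{G + \left(4 + c\right)^{2}}$
$n{\left(z,R \right)} = \frac{54}{25} - z$ ($n{\left(z,R \right)} = 2 - \left(z - \frac{4}{25}\right) = 2 - \left(- \frac{4}{25} + z\right) = \frac{54}{25} - z$)
$n{\left(-964,E{\left(36,39 \right)} \right)} - 1498005 = \left(\frac{54}{25} - -964\right) - 1498005 = \left(\frac{54}{25} + 964\right) - 1498005 = \frac{24154}{25} - 1498005 = - \frac{37425971}{25}$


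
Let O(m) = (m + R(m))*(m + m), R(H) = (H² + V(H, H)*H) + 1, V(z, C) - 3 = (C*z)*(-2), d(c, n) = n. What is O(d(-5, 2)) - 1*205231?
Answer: -205243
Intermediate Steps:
V(z, C) = 3 - 2*C*z (V(z, C) = 3 + (C*z)*(-2) = 3 - 2*C*z)
R(H) = 1 + H² + H*(3 - 2*H²) (R(H) = (H² + (3 - 2*H*H)*H) + 1 = (H² + (3 - 2*H²)*H) + 1 = (H² + H*(3 - 2*H²)) + 1 = 1 + H² + H*(3 - 2*H²))
O(m) = 2*m*(1 + m + m² - m*(-3 + 2*m²)) (O(m) = (m + (1 + m² - m*(-3 + 2*m²)))*(m + m) = (1 + m + m² - m*(-3 + 2*m²))*(2*m) = 2*m*(1 + m + m² - m*(-3 + 2*m²)))
O(d(-5, 2)) - 1*205231 = 2*2*(1 + 2² - 2*2³ + 4*2) - 1*205231 = 2*2*(1 + 4 - 2*8 + 8) - 205231 = 2*2*(1 + 4 - 16 + 8) - 205231 = 2*2*(-3) - 205231 = -12 - 205231 = -205243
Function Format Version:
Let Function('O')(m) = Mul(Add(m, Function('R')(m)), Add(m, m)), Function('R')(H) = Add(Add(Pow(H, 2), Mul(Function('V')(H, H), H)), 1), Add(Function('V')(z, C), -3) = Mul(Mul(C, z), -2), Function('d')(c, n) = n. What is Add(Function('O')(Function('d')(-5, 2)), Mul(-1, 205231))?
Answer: -205243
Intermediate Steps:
Function('V')(z, C) = Add(3, Mul(-2, C, z)) (Function('V')(z, C) = Add(3, Mul(Mul(C, z), -2)) = Add(3, Mul(-2, C, z)))
Function('R')(H) = Add(1, Pow(H, 2), Mul(H, Add(3, Mul(-2, Pow(H, 2))))) (Function('R')(H) = Add(Add(Pow(H, 2), Mul(Add(3, Mul(-2, H, H)), H)), 1) = Add(Add(Pow(H, 2), Mul(Add(3, Mul(-2, Pow(H, 2))), H)), 1) = Add(Add(Pow(H, 2), Mul(H, Add(3, Mul(-2, Pow(H, 2))))), 1) = Add(1, Pow(H, 2), Mul(H, Add(3, Mul(-2, Pow(H, 2))))))
Function('O')(m) = Mul(2, m, Add(1, m, Pow(m, 2), Mul(-1, m, Add(-3, Mul(2, Pow(m, 2)))))) (Function('O')(m) = Mul(Add(m, Add(1, Pow(m, 2), Mul(-1, m, Add(-3, Mul(2, Pow(m, 2)))))), Add(m, m)) = Mul(Add(1, m, Pow(m, 2), Mul(-1, m, Add(-3, Mul(2, Pow(m, 2))))), Mul(2, m)) = Mul(2, m, Add(1, m, Pow(m, 2), Mul(-1, m, Add(-3, Mul(2, Pow(m, 2)))))))
Add(Function('O')(Function('d')(-5, 2)), Mul(-1, 205231)) = Add(Mul(2, 2, Add(1, Pow(2, 2), Mul(-2, Pow(2, 3)), Mul(4, 2))), Mul(-1, 205231)) = Add(Mul(2, 2, Add(1, 4, Mul(-2, 8), 8)), -205231) = Add(Mul(2, 2, Add(1, 4, -16, 8)), -205231) = Add(Mul(2, 2, -3), -205231) = Add(-12, -205231) = -205243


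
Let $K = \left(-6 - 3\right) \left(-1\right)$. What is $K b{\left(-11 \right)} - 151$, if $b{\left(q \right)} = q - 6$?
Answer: $-304$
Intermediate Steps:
$b{\left(q \right)} = -6 + q$
$K = 9$ ($K = \left(-9\right) \left(-1\right) = 9$)
$K b{\left(-11 \right)} - 151 = 9 \left(-6 - 11\right) - 151 = 9 \left(-17\right) - 151 = -153 - 151 = -304$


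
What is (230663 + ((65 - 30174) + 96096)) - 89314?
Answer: 207336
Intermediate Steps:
(230663 + ((65 - 30174) + 96096)) - 89314 = (230663 + (-30109 + 96096)) - 89314 = (230663 + 65987) - 89314 = 296650 - 89314 = 207336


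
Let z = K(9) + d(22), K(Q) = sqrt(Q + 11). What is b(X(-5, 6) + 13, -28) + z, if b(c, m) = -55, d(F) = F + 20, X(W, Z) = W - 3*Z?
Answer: -13 + 2*sqrt(5) ≈ -8.5279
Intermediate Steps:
K(Q) = sqrt(11 + Q)
d(F) = 20 + F
z = 42 + 2*sqrt(5) (z = sqrt(11 + 9) + (20 + 22) = sqrt(20) + 42 = 2*sqrt(5) + 42 = 42 + 2*sqrt(5) ≈ 46.472)
b(X(-5, 6) + 13, -28) + z = -55 + (42 + 2*sqrt(5)) = -13 + 2*sqrt(5)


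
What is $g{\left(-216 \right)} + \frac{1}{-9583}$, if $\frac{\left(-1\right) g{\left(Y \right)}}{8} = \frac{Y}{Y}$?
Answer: $- \frac{76665}{9583} \approx -8.0001$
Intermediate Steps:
$g{\left(Y \right)} = -8$ ($g{\left(Y \right)} = - 8 \frac{Y}{Y} = \left(-8\right) 1 = -8$)
$g{\left(-216 \right)} + \frac{1}{-9583} = -8 + \frac{1}{-9583} = -8 - \frac{1}{9583} = - \frac{76665}{9583}$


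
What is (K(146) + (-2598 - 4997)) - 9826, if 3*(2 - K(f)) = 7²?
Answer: -52306/3 ≈ -17435.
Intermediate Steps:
K(f) = -43/3 (K(f) = 2 - ⅓*7² = 2 - ⅓*49 = 2 - 49/3 = -43/3)
(K(146) + (-2598 - 4997)) - 9826 = (-43/3 + (-2598 - 4997)) - 9826 = (-43/3 - 7595) - 9826 = -22828/3 - 9826 = -52306/3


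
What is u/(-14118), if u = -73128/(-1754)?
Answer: -6094/2063581 ≈ -0.0029531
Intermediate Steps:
u = 36564/877 (u = -73128*(-1/1754) = 36564/877 ≈ 41.692)
u/(-14118) = (36564/877)/(-14118) = (36564/877)*(-1/14118) = -6094/2063581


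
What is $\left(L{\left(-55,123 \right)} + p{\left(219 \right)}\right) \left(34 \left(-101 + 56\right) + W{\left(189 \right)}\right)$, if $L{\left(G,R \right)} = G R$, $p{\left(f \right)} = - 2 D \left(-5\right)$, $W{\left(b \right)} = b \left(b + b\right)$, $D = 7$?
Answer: $-468060840$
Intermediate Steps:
$W{\left(b \right)} = 2 b^{2}$ ($W{\left(b \right)} = b 2 b = 2 b^{2}$)
$p{\left(f \right)} = 70$ ($p{\left(f \right)} = \left(-2\right) 7 \left(-5\right) = \left(-14\right) \left(-5\right) = 70$)
$\left(L{\left(-55,123 \right)} + p{\left(219 \right)}\right) \left(34 \left(-101 + 56\right) + W{\left(189 \right)}\right) = \left(\left(-55\right) 123 + 70\right) \left(34 \left(-101 + 56\right) + 2 \cdot 189^{2}\right) = \left(-6765 + 70\right) \left(34 \left(-45\right) + 2 \cdot 35721\right) = - 6695 \left(-1530 + 71442\right) = \left(-6695\right) 69912 = -468060840$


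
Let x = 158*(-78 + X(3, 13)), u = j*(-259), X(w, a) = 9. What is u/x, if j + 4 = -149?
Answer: -13209/3634 ≈ -3.6348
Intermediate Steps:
j = -153 (j = -4 - 149 = -153)
u = 39627 (u = -153*(-259) = 39627)
x = -10902 (x = 158*(-78 + 9) = 158*(-69) = -10902)
u/x = 39627/(-10902) = 39627*(-1/10902) = -13209/3634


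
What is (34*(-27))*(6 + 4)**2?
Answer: -91800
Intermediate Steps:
(34*(-27))*(6 + 4)**2 = -918*10**2 = -918*100 = -91800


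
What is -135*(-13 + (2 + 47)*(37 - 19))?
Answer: -117315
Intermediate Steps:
-135*(-13 + (2 + 47)*(37 - 19)) = -135*(-13 + 49*18) = -135*(-13 + 882) = -135*869 = -117315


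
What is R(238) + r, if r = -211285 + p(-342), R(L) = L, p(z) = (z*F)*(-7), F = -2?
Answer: -215835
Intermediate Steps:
p(z) = 14*z (p(z) = (z*(-2))*(-7) = -2*z*(-7) = 14*z)
r = -216073 (r = -211285 + 14*(-342) = -211285 - 4788 = -216073)
R(238) + r = 238 - 216073 = -215835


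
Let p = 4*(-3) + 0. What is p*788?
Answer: -9456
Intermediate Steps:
p = -12 (p = -12 + 0 = -12)
p*788 = -12*788 = -9456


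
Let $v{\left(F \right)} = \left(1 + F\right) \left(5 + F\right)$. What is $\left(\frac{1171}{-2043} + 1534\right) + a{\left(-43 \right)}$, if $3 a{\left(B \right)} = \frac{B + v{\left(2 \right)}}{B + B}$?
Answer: $\frac{134717504}{87849} \approx 1533.5$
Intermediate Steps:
$a{\left(B \right)} = \frac{21 + B}{6 B}$ ($a{\left(B \right)} = \frac{\left(B + \left(5 + 2^{2} + 6 \cdot 2\right)\right) \frac{1}{B + B}}{3} = \frac{\left(B + \left(5 + 4 + 12\right)\right) \frac{1}{2 B}}{3} = \frac{\left(B + 21\right) \frac{1}{2 B}}{3} = \frac{\left(21 + B\right) \frac{1}{2 B}}{3} = \frac{\frac{1}{2} \frac{1}{B} \left(21 + B\right)}{3} = \frac{21 + B}{6 B}$)
$\left(\frac{1171}{-2043} + 1534\right) + a{\left(-43 \right)} = \left(\frac{1171}{-2043} + 1534\right) + \frac{21 - 43}{6 \left(-43\right)} = \left(1171 \left(- \frac{1}{2043}\right) + 1534\right) + \frac{1}{6} \left(- \frac{1}{43}\right) \left(-22\right) = \left(- \frac{1171}{2043} + 1534\right) + \frac{11}{129} = \frac{3132791}{2043} + \frac{11}{129} = \frac{134717504}{87849}$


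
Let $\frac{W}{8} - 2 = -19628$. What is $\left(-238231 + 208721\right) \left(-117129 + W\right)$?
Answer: $8089782870$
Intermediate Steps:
$W = -157008$ ($W = 16 + 8 \left(-19628\right) = 16 - 157024 = -157008$)
$\left(-238231 + 208721\right) \left(-117129 + W\right) = \left(-238231 + 208721\right) \left(-117129 - 157008\right) = \left(-29510\right) \left(-274137\right) = 8089782870$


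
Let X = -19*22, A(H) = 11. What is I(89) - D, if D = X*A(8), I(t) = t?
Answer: 4687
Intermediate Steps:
X = -418
D = -4598 (D = -418*11 = -4598)
I(89) - D = 89 - 1*(-4598) = 89 + 4598 = 4687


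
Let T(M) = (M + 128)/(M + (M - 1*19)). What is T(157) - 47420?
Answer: -2797723/59 ≈ -47419.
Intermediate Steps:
T(M) = (128 + M)/(-19 + 2*M) (T(M) = (128 + M)/(M + (M - 19)) = (128 + M)/(M + (-19 + M)) = (128 + M)/(-19 + 2*M))
T(157) - 47420 = (128 + 157)/(-19 + 2*157) - 47420 = 285/(-19 + 314) - 47420 = 285/295 - 47420 = (1/295)*285 - 47420 = 57/59 - 47420 = -2797723/59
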